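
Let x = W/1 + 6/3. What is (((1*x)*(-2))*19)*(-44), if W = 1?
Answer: 5016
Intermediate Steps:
x = 3 (x = 1/1 + 6/3 = 1*1 + 6*(1/3) = 1 + 2 = 3)
(((1*x)*(-2))*19)*(-44) = (((1*3)*(-2))*19)*(-44) = ((3*(-2))*19)*(-44) = -6*19*(-44) = -114*(-44) = 5016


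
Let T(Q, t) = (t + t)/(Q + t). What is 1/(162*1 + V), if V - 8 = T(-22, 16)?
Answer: 3/494 ≈ 0.0060729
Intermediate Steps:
T(Q, t) = 2*t/(Q + t) (T(Q, t) = (2*t)/(Q + t) = 2*t/(Q + t))
V = 8/3 (V = 8 + 2*16/(-22 + 16) = 8 + 2*16/(-6) = 8 + 2*16*(-1/6) = 8 - 16/3 = 8/3 ≈ 2.6667)
1/(162*1 + V) = 1/(162*1 + 8/3) = 1/(162 + 8/3) = 1/(494/3) = 3/494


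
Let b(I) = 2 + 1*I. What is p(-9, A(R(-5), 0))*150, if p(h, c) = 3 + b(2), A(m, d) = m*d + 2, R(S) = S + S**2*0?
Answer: 1050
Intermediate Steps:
R(S) = S (R(S) = S + 0 = S)
A(m, d) = 2 + d*m (A(m, d) = d*m + 2 = 2 + d*m)
b(I) = 2 + I
p(h, c) = 7 (p(h, c) = 3 + (2 + 2) = 3 + 4 = 7)
p(-9, A(R(-5), 0))*150 = 7*150 = 1050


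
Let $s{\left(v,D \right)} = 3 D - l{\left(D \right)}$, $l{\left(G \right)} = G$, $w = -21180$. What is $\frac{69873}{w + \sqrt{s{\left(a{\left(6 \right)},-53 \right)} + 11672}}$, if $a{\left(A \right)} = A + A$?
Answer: $- \frac{739955070}{224290417} - \frac{69873 \sqrt{11566}}{448580834} \approx -3.3158$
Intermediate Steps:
$a{\left(A \right)} = 2 A$
$s{\left(v,D \right)} = 2 D$ ($s{\left(v,D \right)} = 3 D - D = 2 D$)
$\frac{69873}{w + \sqrt{s{\left(a{\left(6 \right)},-53 \right)} + 11672}} = \frac{69873}{-21180 + \sqrt{2 \left(-53\right) + 11672}} = \frac{69873}{-21180 + \sqrt{-106 + 11672}} = \frac{69873}{-21180 + \sqrt{11566}}$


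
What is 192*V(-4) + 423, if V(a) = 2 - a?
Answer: 1575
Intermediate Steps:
192*V(-4) + 423 = 192*(2 - 1*(-4)) + 423 = 192*(2 + 4) + 423 = 192*6 + 423 = 1152 + 423 = 1575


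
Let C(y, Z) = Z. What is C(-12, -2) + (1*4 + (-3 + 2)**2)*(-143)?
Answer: -717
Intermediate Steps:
C(-12, -2) + (1*4 + (-3 + 2)**2)*(-143) = -2 + (1*4 + (-3 + 2)**2)*(-143) = -2 + (4 + (-1)**2)*(-143) = -2 + (4 + 1)*(-143) = -2 + 5*(-143) = -2 - 715 = -717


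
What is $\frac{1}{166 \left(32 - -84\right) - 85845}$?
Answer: $- \frac{1}{66589} \approx -1.5017 \cdot 10^{-5}$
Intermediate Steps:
$\frac{1}{166 \left(32 - -84\right) - 85845} = \frac{1}{166 \left(32 + 84\right) - 85845} = \frac{1}{166 \cdot 116 - 85845} = \frac{1}{19256 - 85845} = \frac{1}{-66589} = - \frac{1}{66589}$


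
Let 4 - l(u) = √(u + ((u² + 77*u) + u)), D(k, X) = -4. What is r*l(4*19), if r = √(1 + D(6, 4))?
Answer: 2*I*√3*(2 - √2945) ≈ -181.06*I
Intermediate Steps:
l(u) = 4 - √(u² + 79*u) (l(u) = 4 - √(u + ((u² + 77*u) + u)) = 4 - √(u + (u² + 78*u)) = 4 - √(u² + 79*u))
r = I*√3 (r = √(1 - 4) = √(-3) = I*√3 ≈ 1.732*I)
r*l(4*19) = (I*√3)*(4 - √((4*19)*(79 + 4*19))) = (I*√3)*(4 - √(76*(79 + 76))) = (I*√3)*(4 - √(76*155)) = (I*√3)*(4 - √11780) = (I*√3)*(4 - 2*√2945) = I*√3*(4 - 2*√2945)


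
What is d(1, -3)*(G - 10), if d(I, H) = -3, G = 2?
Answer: 24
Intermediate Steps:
d(1, -3)*(G - 10) = -3*(2 - 10) = -3*(-8) = 24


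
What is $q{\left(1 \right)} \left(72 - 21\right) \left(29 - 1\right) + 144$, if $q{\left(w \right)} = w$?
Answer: $1572$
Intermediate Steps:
$q{\left(1 \right)} \left(72 - 21\right) \left(29 - 1\right) + 144 = 1 \left(72 - 21\right) \left(29 - 1\right) + 144 = 1 \cdot 51 \cdot 28 + 144 = 1 \cdot 1428 + 144 = 1428 + 144 = 1572$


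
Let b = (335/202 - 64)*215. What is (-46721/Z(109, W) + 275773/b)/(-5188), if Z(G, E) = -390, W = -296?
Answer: -20954295391/1095625756680 ≈ -0.019125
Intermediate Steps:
b = -2707495/202 (b = (335*(1/202) - 64)*215 = (335/202 - 64)*215 = -12593/202*215 = -2707495/202 ≈ -13403.)
(-46721/Z(109, W) + 275773/b)/(-5188) = (-46721/(-390) + 275773/(-2707495/202))/(-5188) = (-46721*(-1/390) + 275773*(-202/2707495))*(-1/5188) = (46721/390 - 55706146/2707495)*(-1/5188) = (20954295391/211184610)*(-1/5188) = -20954295391/1095625756680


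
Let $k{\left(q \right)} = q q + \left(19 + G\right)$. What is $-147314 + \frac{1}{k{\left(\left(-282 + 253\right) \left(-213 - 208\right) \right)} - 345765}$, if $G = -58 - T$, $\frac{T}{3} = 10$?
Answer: $- \frac{21907631656957}{148713847} \approx -1.4731 \cdot 10^{5}$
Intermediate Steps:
$T = 30$ ($T = 3 \cdot 10 = 30$)
$G = -88$ ($G = -58 - 30 = -88$)
$k{\left(q \right)} = -69 + q^{2}$ ($k{\left(q \right)} = q q + \left(19 - 88\right) = q^{2} - 69 = -69 + q^{2}$)
$-147314 + \frac{1}{k{\left(\left(-282 + 253\right) \left(-213 - 208\right) \right)} - 345765} = -147314 + \frac{1}{\left(-69 + \left(\left(-282 + 253\right) \left(-213 - 208\right)\right)^{2}\right) - 345765} = -147314 + \frac{1}{\left(-69 + \left(\left(-29\right) \left(-421\right)\right)^{2}\right) - 345765} = -147314 + \frac{1}{\left(-69 + 12209^{2}\right) - 345765} = -147314 + \frac{1}{\left(-69 + 149059681\right) - 345765} = -147314 + \frac{1}{149059612 - 345765} = -147314 + \frac{1}{148713847} = - \frac{21907631656957}{148713847}$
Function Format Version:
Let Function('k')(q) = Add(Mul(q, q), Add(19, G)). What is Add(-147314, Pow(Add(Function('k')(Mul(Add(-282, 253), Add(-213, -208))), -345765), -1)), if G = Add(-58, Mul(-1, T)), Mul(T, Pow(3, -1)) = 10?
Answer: Rational(-21907631656957, 148713847) ≈ -1.4731e+5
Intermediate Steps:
T = 30 (T = Mul(3, 10) = 30)
G = -88 (G = Add(-58, Mul(-1, 30)) = Add(-58, -30) = -88)
Function('k')(q) = Add(-69, Pow(q, 2)) (Function('k')(q) = Add(Mul(q, q), Add(19, -88)) = Add(Pow(q, 2), -69) = Add(-69, Pow(q, 2)))
Add(-147314, Pow(Add(Function('k')(Mul(Add(-282, 253), Add(-213, -208))), -345765), -1)) = Add(-147314, Pow(Add(Add(-69, Pow(Mul(Add(-282, 253), Add(-213, -208)), 2)), -345765), -1)) = Add(-147314, Pow(Add(Add(-69, Pow(Mul(-29, -421), 2)), -345765), -1)) = Add(-147314, Pow(Add(Add(-69, Pow(12209, 2)), -345765), -1)) = Add(-147314, Pow(Add(Add(-69, 149059681), -345765), -1)) = Add(-147314, Pow(Add(149059612, -345765), -1)) = Add(-147314, Pow(148713847, -1)) = Add(-147314, Rational(1, 148713847)) = Rational(-21907631656957, 148713847)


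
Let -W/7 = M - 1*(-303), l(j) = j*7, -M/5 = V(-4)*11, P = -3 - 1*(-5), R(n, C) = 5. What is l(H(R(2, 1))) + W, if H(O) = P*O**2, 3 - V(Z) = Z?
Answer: 924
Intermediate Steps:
V(Z) = 3 - Z
P = 2 (P = -3 + 5 = 2)
M = -385 (M = -5*(3 - 1*(-4))*11 = -5*(3 + 4)*11 = -35*11 = -5*77 = -385)
H(O) = 2*O**2
l(j) = 7*j
W = 574 (W = -7*(-385 - 1*(-303)) = -7*(-385 + 303) = -7*(-82) = 574)
l(H(R(2, 1))) + W = 7*(2*5**2) + 574 = 7*(2*25) + 574 = 7*50 + 574 = 350 + 574 = 924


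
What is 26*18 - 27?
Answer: 441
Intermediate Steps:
26*18 - 27 = 468 - 27 = 441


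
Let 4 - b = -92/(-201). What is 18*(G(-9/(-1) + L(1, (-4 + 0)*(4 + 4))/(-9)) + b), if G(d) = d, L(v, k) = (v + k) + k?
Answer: 23568/67 ≈ 351.76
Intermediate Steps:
L(v, k) = v + 2*k (L(v, k) = (k + v) + k = v + 2*k)
b = 712/201 (b = 4 - (-92)/(-201) = 4 - (-92)*(-1)/201 = 4 - 1*92/201 = 4 - 92/201 = 712/201 ≈ 3.5423)
18*(G(-9/(-1) + L(1, (-4 + 0)*(4 + 4))/(-9)) + b) = 18*((-9/(-1) + (1 + 2*((-4 + 0)*(4 + 4)))/(-9)) + 712/201) = 18*((-9*(-1) + (1 + 2*(-4*8))*(-⅑)) + 712/201) = 18*((9 + (1 + 2*(-32))*(-⅑)) + 712/201) = 18*((9 + (1 - 64)*(-⅑)) + 712/201) = 18*((9 - 63*(-⅑)) + 712/201) = 18*((9 + 7) + 712/201) = 18*(16 + 712/201) = 18*(3928/201) = 23568/67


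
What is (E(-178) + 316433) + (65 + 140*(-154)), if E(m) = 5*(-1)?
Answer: 294933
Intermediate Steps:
E(m) = -5
(E(-178) + 316433) + (65 + 140*(-154)) = (-5 + 316433) + (65 + 140*(-154)) = 316428 + (65 - 21560) = 316428 - 21495 = 294933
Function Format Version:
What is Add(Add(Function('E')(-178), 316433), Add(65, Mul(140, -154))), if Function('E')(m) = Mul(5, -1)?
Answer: 294933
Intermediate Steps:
Function('E')(m) = -5
Add(Add(Function('E')(-178), 316433), Add(65, Mul(140, -154))) = Add(Add(-5, 316433), Add(65, Mul(140, -154))) = Add(316428, Add(65, -21560)) = Add(316428, -21495) = 294933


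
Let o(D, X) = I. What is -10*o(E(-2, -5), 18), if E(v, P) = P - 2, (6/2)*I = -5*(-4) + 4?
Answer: -80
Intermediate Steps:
I = 8 (I = (-5*(-4) + 4)/3 = (20 + 4)/3 = (⅓)*24 = 8)
E(v, P) = -2 + P
o(D, X) = 8
-10*o(E(-2, -5), 18) = -10*8 = -80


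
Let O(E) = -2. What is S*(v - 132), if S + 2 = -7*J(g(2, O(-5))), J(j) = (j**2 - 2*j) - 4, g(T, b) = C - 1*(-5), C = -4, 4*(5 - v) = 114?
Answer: -10263/2 ≈ -5131.5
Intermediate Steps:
v = -47/2 (v = 5 - 1/4*114 = 5 - 57/2 = -47/2 ≈ -23.500)
g(T, b) = 1 (g(T, b) = -4 - 1*(-5) = -4 + 5 = 1)
J(j) = -4 + j**2 - 2*j
S = 33 (S = -2 - 7*(-4 + 1**2 - 2*1) = -2 - 7*(-4 + 1 - 2) = -2 - 7*(-5) = -2 + 35 = 33)
S*(v - 132) = 33*(-47/2 - 132) = 33*(-311/2) = -10263/2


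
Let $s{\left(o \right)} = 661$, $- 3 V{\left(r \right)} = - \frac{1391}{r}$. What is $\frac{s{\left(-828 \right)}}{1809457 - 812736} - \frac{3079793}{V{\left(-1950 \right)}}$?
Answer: $\frac{1381362461509577}{106649147} \approx 1.2952 \cdot 10^{7}$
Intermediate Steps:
$V{\left(r \right)} = \frac{1391}{3 r}$ ($V{\left(r \right)} = - \frac{\left(-1391\right) \frac{1}{r}}{3} = \frac{1391}{3 r}$)
$\frac{s{\left(-828 \right)}}{1809457 - 812736} - \frac{3079793}{V{\left(-1950 \right)}} = \frac{661}{1809457 - 812736} - \frac{3079793}{\frac{1391}{3} \frac{1}{-1950}} = \frac{661}{996721} - \frac{3079793}{\frac{1391}{3} \left(- \frac{1}{1950}\right)} = 661 \cdot \frac{1}{996721} - \frac{3079793}{- \frac{107}{450}} = \frac{661}{996721} - - \frac{1385906850}{107} = \frac{661}{996721} + \frac{1385906850}{107} = \frac{1381362461509577}{106649147}$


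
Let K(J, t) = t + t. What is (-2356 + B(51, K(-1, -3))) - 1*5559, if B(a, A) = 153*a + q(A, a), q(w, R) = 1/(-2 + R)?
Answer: -5487/49 ≈ -111.98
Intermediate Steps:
K(J, t) = 2*t
B(a, A) = 1/(-2 + a) + 153*a (B(a, A) = 153*a + 1/(-2 + a) = 1/(-2 + a) + 153*a)
(-2356 + B(51, K(-1, -3))) - 1*5559 = (-2356 + (1 + 153*51*(-2 + 51))/(-2 + 51)) - 1*5559 = (-2356 + (1 + 153*51*49)/49) - 5559 = (-2356 + (1 + 382347)/49) - 5559 = (-2356 + (1/49)*382348) - 5559 = (-2356 + 382348/49) - 5559 = 266904/49 - 5559 = -5487/49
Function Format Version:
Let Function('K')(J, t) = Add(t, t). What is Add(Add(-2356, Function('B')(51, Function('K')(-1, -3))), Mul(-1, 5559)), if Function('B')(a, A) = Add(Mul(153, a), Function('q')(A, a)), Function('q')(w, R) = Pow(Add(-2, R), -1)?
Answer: Rational(-5487, 49) ≈ -111.98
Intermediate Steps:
Function('K')(J, t) = Mul(2, t)
Function('B')(a, A) = Add(Pow(Add(-2, a), -1), Mul(153, a)) (Function('B')(a, A) = Add(Mul(153, a), Pow(Add(-2, a), -1)) = Add(Pow(Add(-2, a), -1), Mul(153, a)))
Add(Add(-2356, Function('B')(51, Function('K')(-1, -3))), Mul(-1, 5559)) = Add(Add(-2356, Mul(Pow(Add(-2, 51), -1), Add(1, Mul(153, 51, Add(-2, 51))))), Mul(-1, 5559)) = Add(Add(-2356, Mul(Pow(49, -1), Add(1, Mul(153, 51, 49)))), -5559) = Add(Add(-2356, Mul(Rational(1, 49), Add(1, 382347))), -5559) = Add(Add(-2356, Mul(Rational(1, 49), 382348)), -5559) = Add(Add(-2356, Rational(382348, 49)), -5559) = Add(Rational(266904, 49), -5559) = Rational(-5487, 49)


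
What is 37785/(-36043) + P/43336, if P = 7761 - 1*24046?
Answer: -2224411015/1561959448 ≈ -1.4241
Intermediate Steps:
P = -16285 (P = 7761 - 24046 = -16285)
37785/(-36043) + P/43336 = 37785/(-36043) - 16285/43336 = 37785*(-1/36043) - 16285*1/43336 = -37785/36043 - 16285/43336 = -2224411015/1561959448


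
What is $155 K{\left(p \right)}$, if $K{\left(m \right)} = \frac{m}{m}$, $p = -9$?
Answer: $155$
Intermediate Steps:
$K{\left(m \right)} = 1$
$155 K{\left(p \right)} = 155 \cdot 1 = 155$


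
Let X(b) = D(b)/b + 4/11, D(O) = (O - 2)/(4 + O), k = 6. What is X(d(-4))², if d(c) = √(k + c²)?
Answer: 373/242 - 35*√22/121 ≈ 0.18459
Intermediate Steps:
D(O) = (-2 + O)/(4 + O)
d(c) = √(6 + c²)
X(b) = 4/11 + (-2 + b)/(b*(4 + b)) (X(b) = ((-2 + b)/(4 + b))/b + 4/11 = (-2 + b)/(b*(4 + b)) + 4*(1/11) = (-2 + b)/(b*(4 + b)) + 4/11 = 4/11 + (-2 + b)/(b*(4 + b)))
X(d(-4))² = ((-22 + 4*(√(6 + (-4)²))² + 27*√(6 + (-4)²))/(11*(√(6 + (-4)²))*(4 + √(6 + (-4)²))))² = ((-22 + 4*(√(6 + 16))² + 27*√(6 + 16))/(11*(√(6 + 16))*(4 + √(6 + 16))))² = ((-22 + 4*(√22)² + 27*√22)/(11*(√22)*(4 + √22)))² = ((√22/22)*(-22 + 4*22 + 27*√22)/(11*(4 + √22)))² = ((√22/22)*(-22 + 88 + 27*√22)/(11*(4 + √22)))² = ((√22/22)*(66 + 27*√22)/(11*(4 + √22)))² = (√22*(66 + 27*√22)/(242*(4 + √22)))² = (66 + 27*√22)²/(2662*(4 + √22)²)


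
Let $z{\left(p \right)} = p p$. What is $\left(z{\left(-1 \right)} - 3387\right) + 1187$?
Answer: $-2199$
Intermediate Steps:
$z{\left(p \right)} = p^{2}$
$\left(z{\left(-1 \right)} - 3387\right) + 1187 = \left(\left(-1\right)^{2} - 3387\right) + 1187 = \left(1 - 3387\right) + 1187 = -3386 + 1187 = -2199$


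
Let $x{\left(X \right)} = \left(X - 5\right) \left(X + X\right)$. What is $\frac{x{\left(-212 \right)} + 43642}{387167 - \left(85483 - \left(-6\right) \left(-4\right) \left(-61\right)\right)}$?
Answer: $\frac{13565}{30022} \approx 0.45184$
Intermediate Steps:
$x{\left(X \right)} = 2 X \left(-5 + X\right)$ ($x{\left(X \right)} = \left(X - 5\right) 2 X = \left(-5 + X\right) 2 X = 2 X \left(-5 + X\right)$)
$\frac{x{\left(-212 \right)} + 43642}{387167 - \left(85483 - \left(-6\right) \left(-4\right) \left(-61\right)\right)} = \frac{2 \left(-212\right) \left(-5 - 212\right) + 43642}{387167 - \left(85483 - \left(-6\right) \left(-4\right) \left(-61\right)\right)} = \frac{2 \left(-212\right) \left(-217\right) + 43642}{387167 + \left(24 \left(-61\right) - 85483\right)} = \frac{92008 + 43642}{387167 - 86947} = \frac{135650}{387167 - 86947} = \frac{135650}{300220} = 135650 \cdot \frac{1}{300220} = \frac{13565}{30022}$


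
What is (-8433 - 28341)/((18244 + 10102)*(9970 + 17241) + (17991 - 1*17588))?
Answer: -4086/85702601 ≈ -4.7676e-5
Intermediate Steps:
(-8433 - 28341)/((18244 + 10102)*(9970 + 17241) + (17991 - 1*17588)) = -36774/(28346*27211 + (17991 - 17588)) = -36774/(771323006 + 403) = -36774/771323409 = -36774*1/771323409 = -4086/85702601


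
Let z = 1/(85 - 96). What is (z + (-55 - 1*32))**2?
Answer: 917764/121 ≈ 7584.8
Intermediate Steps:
z = -1/11 (z = 1/(-11) = -1/11 ≈ -0.090909)
(z + (-55 - 1*32))**2 = (-1/11 + (-55 - 1*32))**2 = (-1/11 + (-55 - 32))**2 = (-1/11 - 87)**2 = (-958/11)**2 = 917764/121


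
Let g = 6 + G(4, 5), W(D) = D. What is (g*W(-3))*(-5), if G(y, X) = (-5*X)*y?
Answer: -1410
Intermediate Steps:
G(y, X) = -5*X*y
g = -94 (g = 6 - 5*5*4 = 6 - 100 = -94)
(g*W(-3))*(-5) = -94*(-3)*(-5) = 282*(-5) = -1410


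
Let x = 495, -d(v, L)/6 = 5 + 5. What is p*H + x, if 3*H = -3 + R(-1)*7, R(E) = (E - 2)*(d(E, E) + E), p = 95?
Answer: 40965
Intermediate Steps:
d(v, L) = -60 (d(v, L) = -6*(5 + 5) = -6*10 = -60)
R(E) = (-60 + E)*(-2 + E) (R(E) = (E - 2)*(-60 + E) = (-2 + E)*(-60 + E) = (-60 + E)*(-2 + E))
H = 426 (H = (-3 + (120 + (-1)² - 62*(-1))*7)/3 = (-3 + (120 + 1 + 62)*7)/3 = (-3 + 183*7)/3 = (-3 + 1281)/3 = (⅓)*1278 = 426)
p*H + x = 95*426 + 495 = 40470 + 495 = 40965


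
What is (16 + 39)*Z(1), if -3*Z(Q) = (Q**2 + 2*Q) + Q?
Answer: -220/3 ≈ -73.333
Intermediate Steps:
Z(Q) = -Q - Q**2/3 (Z(Q) = -((Q**2 + 2*Q) + Q)/3 = -(Q**2 + 3*Q)/3 = -Q - Q**2/3)
(16 + 39)*Z(1) = (16 + 39)*(-1/3*1*(3 + 1)) = 55*(-1/3*1*4) = 55*(-4/3) = -220/3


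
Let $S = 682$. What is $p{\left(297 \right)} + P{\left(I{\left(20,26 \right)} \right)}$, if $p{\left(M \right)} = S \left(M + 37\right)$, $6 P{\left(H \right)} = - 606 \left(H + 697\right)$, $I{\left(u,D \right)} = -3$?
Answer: $157694$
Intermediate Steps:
$P{\left(H \right)} = -70397 - 101 H$ ($P{\left(H \right)} = \frac{\left(-606\right) \left(H + 697\right)}{6} = \frac{\left(-606\right) \left(697 + H\right)}{6} = \frac{-422382 - 606 H}{6} = -70397 - 101 H$)
$p{\left(M \right)} = 25234 + 682 M$ ($p{\left(M \right)} = 682 \left(M + 37\right) = 682 \left(37 + M\right) = 25234 + 682 M$)
$p{\left(297 \right)} + P{\left(I{\left(20,26 \right)} \right)} = \left(25234 + 682 \cdot 297\right) - 70094 = \left(25234 + 202554\right) + \left(-70397 + 303\right) = 227788 - 70094 = 157694$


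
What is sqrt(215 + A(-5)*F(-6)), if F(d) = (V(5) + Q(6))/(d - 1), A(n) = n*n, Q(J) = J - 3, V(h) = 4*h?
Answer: sqrt(6510)/7 ≈ 11.526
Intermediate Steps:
Q(J) = -3 + J
A(n) = n**2
F(d) = 23/(-1 + d) (F(d) = (4*5 + (-3 + 6))/(d - 1) = (20 + 3)/(-1 + d) = 23/(-1 + d))
sqrt(215 + A(-5)*F(-6)) = sqrt(215 + (-5)**2*(23/(-1 - 6))) = sqrt(215 + 25*(23/(-7))) = sqrt(215 + 25*(23*(-1/7))) = sqrt(215 + 25*(-23/7)) = sqrt(215 - 575/7) = sqrt(930/7) = sqrt(6510)/7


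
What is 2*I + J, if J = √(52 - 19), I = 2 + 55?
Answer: 114 + √33 ≈ 119.74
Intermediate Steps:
I = 57
J = √33 ≈ 5.7446
2*I + J = 2*57 + √33 = 114 + √33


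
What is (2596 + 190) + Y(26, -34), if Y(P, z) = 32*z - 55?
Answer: 1643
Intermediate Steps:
Y(P, z) = -55 + 32*z
(2596 + 190) + Y(26, -34) = (2596 + 190) + (-55 + 32*(-34)) = 2786 + (-55 - 1088) = 2786 - 1143 = 1643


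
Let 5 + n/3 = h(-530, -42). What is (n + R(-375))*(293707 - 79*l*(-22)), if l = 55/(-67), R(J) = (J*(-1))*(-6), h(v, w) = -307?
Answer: -62390733894/67 ≈ -9.3121e+8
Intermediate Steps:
n = -936 (n = -15 + 3*(-307) = -15 - 921 = -936)
R(J) = 6*J (R(J) = -J*(-6) = 6*J)
l = -55/67 (l = 55*(-1/67) = -55/67 ≈ -0.82090)
(n + R(-375))*(293707 - 79*l*(-22)) = (-936 + 6*(-375))*(293707 - 79*(-55/67)*(-22)) = (-936 - 2250)*(293707 + (4345/67)*(-22)) = -3186*(293707 - 95590/67) = -3186*19582779/67 = -62390733894/67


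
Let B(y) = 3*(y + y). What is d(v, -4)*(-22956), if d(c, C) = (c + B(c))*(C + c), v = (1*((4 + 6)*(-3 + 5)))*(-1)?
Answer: -77132160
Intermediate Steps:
B(y) = 6*y (B(y) = 3*(2*y) = 6*y)
v = -20 (v = (1*(10*2))*(-1) = (1*20)*(-1) = 20*(-1) = -20)
d(c, C) = 7*c*(C + c) (d(c, C) = (c + 6*c)*(C + c) = (7*c)*(C + c) = 7*c*(C + c))
d(v, -4)*(-22956) = (7*(-20)*(-4 - 20))*(-22956) = (7*(-20)*(-24))*(-22956) = 3360*(-22956) = -77132160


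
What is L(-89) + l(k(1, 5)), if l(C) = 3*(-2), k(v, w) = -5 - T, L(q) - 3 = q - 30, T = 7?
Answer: -122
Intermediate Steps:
L(q) = -27 + q (L(q) = 3 + (q - 30) = 3 + (-30 + q) = -27 + q)
k(v, w) = -12 (k(v, w) = -5 - 1*7 = -5 - 7 = -12)
l(C) = -6
L(-89) + l(k(1, 5)) = (-27 - 89) - 6 = -116 - 6 = -122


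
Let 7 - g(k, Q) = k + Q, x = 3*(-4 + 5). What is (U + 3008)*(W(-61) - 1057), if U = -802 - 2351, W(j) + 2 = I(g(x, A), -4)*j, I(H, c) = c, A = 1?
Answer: 118175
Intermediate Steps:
x = 3 (x = 3*1 = 3)
g(k, Q) = 7 - Q - k (g(k, Q) = 7 - (k + Q) = 7 - (Q + k) = 7 + (-Q - k) = 7 - Q - k)
W(j) = -2 - 4*j
U = -3153
(U + 3008)*(W(-61) - 1057) = (-3153 + 3008)*((-2 - 4*(-61)) - 1057) = -145*((-2 + 244) - 1057) = -145*(242 - 1057) = -145*(-815) = 118175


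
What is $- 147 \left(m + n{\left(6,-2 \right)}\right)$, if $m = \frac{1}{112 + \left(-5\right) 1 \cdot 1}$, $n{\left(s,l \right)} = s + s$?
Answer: $- \frac{188895}{107} \approx -1765.4$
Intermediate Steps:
$n{\left(s,l \right)} = 2 s$
$m = \frac{1}{107}$ ($m = \frac{1}{112 - 5} = \frac{1}{107} \approx 0.0093458$)
$- 147 \left(m + n{\left(6,-2 \right)}\right) = - 147 \left(\frac{1}{107} + 2 \cdot 6\right) = - 147 \left(\frac{1}{107} + 12\right) = \left(-147\right) \frac{1285}{107} = - \frac{188895}{107}$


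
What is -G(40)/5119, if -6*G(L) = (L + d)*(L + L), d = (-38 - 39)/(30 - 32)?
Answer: 3140/15357 ≈ 0.20447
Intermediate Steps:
d = 77/2 (d = -77/(-2) = -77*(-½) = 77/2 ≈ 38.500)
G(L) = -L*(77/2 + L)/3 (G(L) = -(L + 77/2)*(L + L)/6 = -(77/2 + L)*2*L/6 = -L*(77/2 + L)/3)
-G(40)/5119 = -(-1)*40*(77 + 2*40)/6/5119 = -(-1)*40*(77 + 80)/6*(1/5119) = -(-1)*40*157/6*(1/5119) = -1*(-3140/3)*(1/5119) = (3140/3)*(1/5119) = 3140/15357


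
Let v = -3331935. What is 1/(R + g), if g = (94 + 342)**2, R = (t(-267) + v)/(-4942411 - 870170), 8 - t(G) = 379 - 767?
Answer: 1937527/368317243105 ≈ 5.2605e-6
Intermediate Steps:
t(G) = 396 (t(G) = 8 - (379 - 767) = 8 - 1*(-388) = 8 + 388 = 396)
R = 1110513/1937527 (R = (396 - 3331935)/(-4942411 - 870170) = -3331539/(-5812581) = -3331539*(-1/5812581) = 1110513/1937527 ≈ 0.57316)
g = 190096 (g = 436**2 = 190096)
1/(R + g) = 1/(1110513/1937527 + 190096) = 1/(368317243105/1937527) = 1937527/368317243105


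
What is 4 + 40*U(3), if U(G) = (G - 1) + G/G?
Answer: 124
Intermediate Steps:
U(G) = G (U(G) = (-1 + G) + 1 = G)
4 + 40*U(3) = 4 + 40*3 = 4 + 120 = 124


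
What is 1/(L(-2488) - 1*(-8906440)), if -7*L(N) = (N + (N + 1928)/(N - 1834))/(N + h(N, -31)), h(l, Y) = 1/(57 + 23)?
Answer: 3010862953/26816069809014280 ≈ 1.1228e-7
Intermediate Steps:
h(l, Y) = 1/80
L(N) = -(N + (1928 + N)/(-1834 + N))/(7*(1/80 + N)) (L(N) = -(N + (N + 1928)/(N - 1834))/(7*(N + 1/80)) = -(N + (1928 + N)/(-1834 + N))/(7*(1/80 + N)))
1/(L(-2488) - 1*(-8906440)) = 1/(80*(-1928 - 1*(-2488)**2 + 1833*(-2488))/(7*(-1834 - 146719*(-2488) + 80*(-2488)**2)) - 1*(-8906440)) = 1/(80*(-1928 - 1*6190144 - 4560504)/(7*(-1834 + 365036872 + 80*6190144)) + 8906440) = 1/(80*(-1928 - 6190144 - 4560504)/(7*(-1834 + 365036872 + 495211520)) + 8906440) = 1/((80/7)*(-10752576)/860246558 + 8906440) = 1/((80/7)*(1/860246558)*(-10752576) + 8906440) = 1/(-430103040/3010862953 + 8906440) = 1/(26816069809014280/3010862953) = 3010862953/26816069809014280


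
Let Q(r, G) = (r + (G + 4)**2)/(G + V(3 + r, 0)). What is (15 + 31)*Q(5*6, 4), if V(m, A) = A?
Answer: 1081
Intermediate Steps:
Q(r, G) = (r + (4 + G)**2)/G (Q(r, G) = (r + (G + 4)**2)/(G + 0) = (r + (4 + G)**2)/G)
(15 + 31)*Q(5*6, 4) = (15 + 31)*((5*6 + (4 + 4)**2)/4) = 46*((30 + 8**2)/4) = 46*((30 + 64)/4) = 46*((1/4)*94) = 46*(47/2) = 1081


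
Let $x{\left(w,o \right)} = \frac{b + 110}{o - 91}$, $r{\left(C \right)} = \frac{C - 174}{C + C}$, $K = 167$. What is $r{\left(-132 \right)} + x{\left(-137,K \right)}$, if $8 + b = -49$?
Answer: $\frac{388}{209} \approx 1.8565$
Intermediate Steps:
$b = -57$ ($b = -8 - 49 = -57$)
$r{\left(C \right)} = \frac{-174 + C}{2 C}$
$x{\left(w,o \right)} = \frac{53}{-91 + o}$ ($x{\left(w,o \right)} = \frac{-57 + 110}{o - 91} = \frac{53}{-91 + o}$)
$r{\left(-132 \right)} + x{\left(-137,K \right)} = \frac{-174 - 132}{2 \left(-132\right)} + \frac{53}{-91 + 167} = \frac{1}{2} \left(- \frac{1}{132}\right) \left(-306\right) + \frac{53}{76} = \frac{51}{44} + 53 \cdot \frac{1}{76} = \frac{51}{44} + \frac{53}{76} = \frac{388}{209}$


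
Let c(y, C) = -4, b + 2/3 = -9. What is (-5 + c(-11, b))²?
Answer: 81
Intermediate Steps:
b = -29/3 (b = -⅔ - 9 = -29/3 ≈ -9.6667)
(-5 + c(-11, b))² = (-5 - 4)² = (-9)² = 81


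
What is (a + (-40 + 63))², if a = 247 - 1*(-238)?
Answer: 258064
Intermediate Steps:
a = 485 (a = 247 + 238 = 485)
(a + (-40 + 63))² = (485 + (-40 + 63))² = (485 + 23)² = 508² = 258064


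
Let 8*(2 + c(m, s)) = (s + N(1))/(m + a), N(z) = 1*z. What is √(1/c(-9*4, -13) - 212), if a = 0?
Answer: 2*I*√117359/47 ≈ 14.578*I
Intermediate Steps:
N(z) = z
c(m, s) = -2 + (1 + s)/(8*m) (c(m, s) = -2 + ((s + 1)/(m + 0))/8 = -2 + ((1 + s)/m)/8 = -2 + (1 + s)/(8*m))
√(1/c(-9*4, -13) - 212) = √(1/((1 - 13 - (-144)*4)/(8*((-9*4)))) - 212) = √(1/((⅛)*(1 - 13 - 16*(-36))/(-36)) - 212) = √(1/((⅛)*(-1/36)*(1 - 13 + 576)) - 212) = √(1/((⅛)*(-1/36)*564) - 212) = √(1/(-47/24) - 212) = √(-24/47 - 212) = √(-9988/47) = 2*I*√117359/47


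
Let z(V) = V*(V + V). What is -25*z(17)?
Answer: -14450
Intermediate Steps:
z(V) = 2*V² (z(V) = V*(2*V) = 2*V²)
-25*z(17) = -50*17² = -50*289 = -25*578 = -14450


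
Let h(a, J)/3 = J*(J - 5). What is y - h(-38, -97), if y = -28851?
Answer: -58533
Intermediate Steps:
h(a, J) = 3*J*(-5 + J) (h(a, J) = 3*(J*(J - 5)) = 3*(J*(-5 + J)) = 3*J*(-5 + J))
y - h(-38, -97) = -28851 - 3*(-97)*(-5 - 97) = -28851 - 3*(-97)*(-102) = -28851 - 1*29682 = -28851 - 29682 = -58533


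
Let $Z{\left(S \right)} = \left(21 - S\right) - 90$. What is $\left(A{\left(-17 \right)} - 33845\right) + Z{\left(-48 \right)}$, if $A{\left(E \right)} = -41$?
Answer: $-33907$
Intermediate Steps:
$Z{\left(S \right)} = -69 - S$
$\left(A{\left(-17 \right)} - 33845\right) + Z{\left(-48 \right)} = \left(-41 - 33845\right) - 21 = -33886 + \left(-69 + 48\right) = -33886 - 21 = -33907$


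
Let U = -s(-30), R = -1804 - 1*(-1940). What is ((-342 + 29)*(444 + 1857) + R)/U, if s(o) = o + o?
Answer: -720077/60 ≈ -12001.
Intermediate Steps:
s(o) = 2*o
R = 136 (R = -1804 + 1940 = 136)
U = 60 (U = -2*(-30) = -1*(-60) = 60)
((-342 + 29)*(444 + 1857) + R)/U = ((-342 + 29)*(444 + 1857) + 136)/60 = (-313*2301 + 136)*(1/60) = (-720213 + 136)*(1/60) = -720077*1/60 = -720077/60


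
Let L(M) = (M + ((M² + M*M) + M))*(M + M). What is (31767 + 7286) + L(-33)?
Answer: -100339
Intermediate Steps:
L(M) = 2*M*(2*M + 2*M²) (L(M) = (M + ((M² + M²) + M))*(2*M) = (M + (2*M² + M))*(2*M) = (M + (M + 2*M²))*(2*M) = (2*M + 2*M²)*(2*M) = 2*M*(2*M + 2*M²))
(31767 + 7286) + L(-33) = (31767 + 7286) + 4*(-33)²*(1 - 33) = 39053 + 4*1089*(-32) = 39053 - 139392 = -100339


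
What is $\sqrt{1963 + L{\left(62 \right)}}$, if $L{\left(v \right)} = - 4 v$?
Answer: $7 \sqrt{35} \approx 41.413$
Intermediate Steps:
$\sqrt{1963 + L{\left(62 \right)}} = \sqrt{1963 - 248} = \sqrt{1715} = 7 \sqrt{35}$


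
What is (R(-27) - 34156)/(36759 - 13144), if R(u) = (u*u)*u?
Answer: -53839/23615 ≈ -2.2799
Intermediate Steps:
R(u) = u**3 (R(u) = u**2*u = u**3)
(R(-27) - 34156)/(36759 - 13144) = ((-27)**3 - 34156)/(36759 - 13144) = (-19683 - 34156)/23615 = -53839*1/23615 = -53839/23615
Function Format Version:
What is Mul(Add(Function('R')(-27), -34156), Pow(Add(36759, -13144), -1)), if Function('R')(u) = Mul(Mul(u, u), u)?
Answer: Rational(-53839, 23615) ≈ -2.2799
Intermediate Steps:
Function('R')(u) = Pow(u, 3) (Function('R')(u) = Mul(Pow(u, 2), u) = Pow(u, 3))
Mul(Add(Function('R')(-27), -34156), Pow(Add(36759, -13144), -1)) = Mul(Add(Pow(-27, 3), -34156), Pow(Add(36759, -13144), -1)) = Mul(Add(-19683, -34156), Pow(23615, -1)) = Mul(-53839, Rational(1, 23615)) = Rational(-53839, 23615)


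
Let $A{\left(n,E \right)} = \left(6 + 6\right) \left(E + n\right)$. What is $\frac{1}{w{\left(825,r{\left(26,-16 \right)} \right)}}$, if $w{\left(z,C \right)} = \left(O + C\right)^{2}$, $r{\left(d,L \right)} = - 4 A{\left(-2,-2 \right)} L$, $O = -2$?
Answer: $\frac{1}{9449476} \approx 1.0583 \cdot 10^{-7}$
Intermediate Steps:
$A{\left(n,E \right)} = 12 E + 12 n$ ($A{\left(n,E \right)} = 12 \left(E + n\right) = 12 E + 12 n$)
$r{\left(d,L \right)} = 192 L$ ($r{\left(d,L \right)} = - 4 \left(12 \left(-2\right) + 12 \left(-2\right)\right) L = - 4 \left(-24 - 24\right) L = \left(-4\right) \left(-48\right) L = 192 L$)
$w{\left(z,C \right)} = \left(-2 + C\right)^{2}$
$\frac{1}{w{\left(825,r{\left(26,-16 \right)} \right)}} = \frac{1}{\left(-2 + 192 \left(-16\right)\right)^{2}} = \frac{1}{\left(-2 - 3072\right)^{2}} = \frac{1}{\left(-3074\right)^{2}} = \frac{1}{9449476}$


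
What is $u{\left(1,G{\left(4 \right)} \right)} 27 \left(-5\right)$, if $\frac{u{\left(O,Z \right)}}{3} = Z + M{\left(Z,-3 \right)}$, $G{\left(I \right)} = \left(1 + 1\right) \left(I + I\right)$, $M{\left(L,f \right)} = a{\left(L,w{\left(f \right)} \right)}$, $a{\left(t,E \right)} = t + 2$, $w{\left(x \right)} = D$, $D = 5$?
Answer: $-13770$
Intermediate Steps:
$w{\left(x \right)} = 5$
$a{\left(t,E \right)} = 2 + t$
$M{\left(L,f \right)} = 2 + L$
$G{\left(I \right)} = 4 I$ ($G{\left(I \right)} = 2 \cdot 2 I = 4 I$)
$u{\left(O,Z \right)} = 6 + 6 Z$ ($u{\left(O,Z \right)} = 3 \left(Z + \left(2 + Z\right)\right) = 3 \left(2 + 2 Z\right) = 6 + 6 Z$)
$u{\left(1,G{\left(4 \right)} \right)} 27 \left(-5\right) = \left(6 + 6 \cdot 4 \cdot 4\right) 27 \left(-5\right) = \left(6 + 6 \cdot 16\right) 27 \left(-5\right) = \left(6 + 96\right) 27 \left(-5\right) = 102 \cdot 27 \left(-5\right) = 2754 \left(-5\right) = -13770$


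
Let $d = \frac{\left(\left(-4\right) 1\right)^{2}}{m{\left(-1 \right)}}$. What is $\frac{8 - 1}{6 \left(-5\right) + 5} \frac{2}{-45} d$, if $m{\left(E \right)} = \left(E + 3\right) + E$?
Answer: $\frac{224}{1125} \approx 0.19911$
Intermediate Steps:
$m{\left(E \right)} = 3 + 2 E$ ($m{\left(E \right)} = \left(3 + E\right) + E = 3 + 2 E$)
$d = 16$ ($d = \frac{\left(\left(-4\right) 1\right)^{2}}{3 + 2 \left(-1\right)} = \frac{\left(-4\right)^{2}}{3 - 2} = \frac{16}{1} = 16 \cdot 1 = 16$)
$\frac{8 - 1}{6 \left(-5\right) + 5} \frac{2}{-45} d = \frac{8 - 1}{6 \left(-5\right) + 5} \frac{2}{-45} \cdot 16 = \frac{7}{-30 + 5} \cdot 2 \left(- \frac{1}{45}\right) 16 = \frac{7}{-25} \left(- \frac{2}{45}\right) 16 = 7 \left(- \frac{1}{25}\right) \left(- \frac{2}{45}\right) 16 = \left(- \frac{7}{25}\right) \left(- \frac{2}{45}\right) 16 = \frac{14}{1125} \cdot 16 = \frac{224}{1125}$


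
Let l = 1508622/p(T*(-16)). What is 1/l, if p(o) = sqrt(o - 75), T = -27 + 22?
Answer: sqrt(5)/1508622 ≈ 1.4822e-6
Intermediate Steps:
T = -5
p(o) = sqrt(-75 + o)
l = 1508622*sqrt(5)/5 (l = 1508622/(sqrt(-75 - 5*(-16))) = 1508622/(sqrt(-75 + 80)) = 1508622/(sqrt(5)) = 1508622*(sqrt(5)/5) = 1508622*sqrt(5)/5 ≈ 6.7468e+5)
1/l = 1/(1508622*sqrt(5)/5) = sqrt(5)/1508622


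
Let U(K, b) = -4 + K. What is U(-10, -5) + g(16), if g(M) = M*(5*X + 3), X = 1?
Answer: 114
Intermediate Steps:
g(M) = 8*M (g(M) = M*(5*1 + 3) = M*(5 + 3) = M*8 = 8*M)
U(-10, -5) + g(16) = (-4 - 10) + 8*16 = -14 + 128 = 114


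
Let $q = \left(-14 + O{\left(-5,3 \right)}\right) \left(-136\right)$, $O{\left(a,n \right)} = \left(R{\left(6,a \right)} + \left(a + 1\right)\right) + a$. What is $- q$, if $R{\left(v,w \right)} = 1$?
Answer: $-2992$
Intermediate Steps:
$O{\left(a,n \right)} = 2 + 2 a$ ($O{\left(a,n \right)} = \left(1 + \left(a + 1\right)\right) + a = \left(1 + \left(1 + a\right)\right) + a = \left(2 + a\right) + a = 2 + 2 a$)
$q = 2992$ ($q = \left(-14 + \left(2 + 2 \left(-5\right)\right)\right) \left(-136\right) = \left(-14 + \left(2 - 10\right)\right) \left(-136\right) = \left(-14 - 8\right) \left(-136\right) = \left(-22\right) \left(-136\right) = 2992$)
$- q = \left(-1\right) 2992 = -2992$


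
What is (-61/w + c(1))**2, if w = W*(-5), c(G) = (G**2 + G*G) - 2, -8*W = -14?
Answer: 59536/1225 ≈ 48.601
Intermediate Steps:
W = 7/4 (W = -1/8*(-14) = 7/4 ≈ 1.7500)
c(G) = -2 + 2*G**2 (c(G) = (G**2 + G**2) - 2 = 2*G**2 - 2 = -2 + 2*G**2)
w = -35/4 (w = (7/4)*(-5) = -35/4 ≈ -8.7500)
(-61/w + c(1))**2 = (-61/(-35/4) + (-2 + 2*1**2))**2 = (-61*(-4/35) + (-2 + 2*1))**2 = (244/35 + (-2 + 2))**2 = (244/35 + 0)**2 = (244/35)**2 = 59536/1225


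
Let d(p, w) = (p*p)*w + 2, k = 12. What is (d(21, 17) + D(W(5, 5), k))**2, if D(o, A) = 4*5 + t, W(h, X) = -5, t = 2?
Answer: 56565441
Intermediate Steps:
d(p, w) = 2 + w*p**2 (d(p, w) = p**2*w + 2 = w*p**2 + 2 = 2 + w*p**2)
D(o, A) = 22 (D(o, A) = 4*5 + 2 = 20 + 2 = 22)
(d(21, 17) + D(W(5, 5), k))**2 = ((2 + 17*21**2) + 22)**2 = ((2 + 17*441) + 22)**2 = ((2 + 7497) + 22)**2 = (7499 + 22)**2 = 7521**2 = 56565441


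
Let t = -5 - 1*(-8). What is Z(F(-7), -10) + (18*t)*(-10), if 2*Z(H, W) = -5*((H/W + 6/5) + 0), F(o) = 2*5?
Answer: -1081/2 ≈ -540.50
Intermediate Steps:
t = 3 (t = -5 + 8 = 3)
F(o) = 10
Z(H, W) = -3 - 5*H/(2*W) (Z(H, W) = (-5*((H/W + 6/5) + 0))/2 = (-5*((6/5 + H/W) + 0))/2 = (-5*(6/5 + H/W))/2 = (-6 - 5*H/W)/2 = -3 - 5*H/(2*W))
Z(F(-7), -10) + (18*t)*(-10) = (-3 - 5/2*10/(-10)) + (18*3)*(-10) = (-3 - 5/2*10*(-1/10)) + 54*(-10) = (-3 + 5/2) - 540 = -1/2 - 540 = -1081/2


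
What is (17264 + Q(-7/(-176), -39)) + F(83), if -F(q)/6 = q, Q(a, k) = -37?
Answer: 16729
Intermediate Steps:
F(q) = -6*q
(17264 + Q(-7/(-176), -39)) + F(83) = (17264 - 37) - 6*83 = 17227 - 498 = 16729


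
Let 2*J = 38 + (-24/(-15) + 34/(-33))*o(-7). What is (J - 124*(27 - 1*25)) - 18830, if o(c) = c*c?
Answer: -3142432/165 ≈ -19045.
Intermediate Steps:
o(c) = c²
J = 5438/165 (J = (38 + (-24/(-15) + 34/(-33))*(-7)²)/2 = (38 + (-24*(-1/15) + 34*(-1/33))*49)/2 = (38 + (8/5 - 34/33)*49)/2 = (38 + (94/165)*49)/2 = (38 + 4606/165)/2 = (½)*(10876/165) = 5438/165 ≈ 32.958)
(J - 124*(27 - 1*25)) - 18830 = (5438/165 - 124*(27 - 1*25)) - 18830 = (5438/165 - 124*(27 - 25)) - 18830 = (5438/165 - 124*2) - 18830 = (5438/165 - 1*248) - 18830 = (5438/165 - 248) - 18830 = -35482/165 - 18830 = -3142432/165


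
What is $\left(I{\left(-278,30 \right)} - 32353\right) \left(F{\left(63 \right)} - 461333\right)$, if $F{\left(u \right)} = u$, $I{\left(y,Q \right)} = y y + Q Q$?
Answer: $-21140465370$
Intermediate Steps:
$I{\left(y,Q \right)} = Q^{2} + y^{2}$ ($I{\left(y,Q \right)} = y^{2} + Q^{2} = Q^{2} + y^{2}$)
$\left(I{\left(-278,30 \right)} - 32353\right) \left(F{\left(63 \right)} - 461333\right) = \left(\left(30^{2} + \left(-278\right)^{2}\right) - 32353\right) \left(63 - 461333\right) = \left(\left(900 + 77284\right) - 32353\right) \left(-461270\right) = \left(78184 - 32353\right) \left(-461270\right) = 45831 \left(-461270\right) = -21140465370$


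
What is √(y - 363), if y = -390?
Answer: I*√753 ≈ 27.441*I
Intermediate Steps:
√(y - 363) = √(-390 - 363) = √(-753) = I*√753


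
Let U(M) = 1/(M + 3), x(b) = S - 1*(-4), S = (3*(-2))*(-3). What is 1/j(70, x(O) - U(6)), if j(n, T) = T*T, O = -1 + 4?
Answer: 81/38809 ≈ 0.0020871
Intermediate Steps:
O = 3
S = 18 (S = -6*(-3) = 18)
x(b) = 22 (x(b) = 18 - 1*(-4) = 18 + 4 = 22)
U(M) = 1/(3 + M)
j(n, T) = T**2
1/j(70, x(O) - U(6)) = 1/((22 - 1/(3 + 6))**2) = 1/((22 - 1/9)**2) = 1/((197/9)**2) = 1/(38809/81) = 81/38809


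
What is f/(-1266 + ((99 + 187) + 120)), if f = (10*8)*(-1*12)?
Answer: 48/43 ≈ 1.1163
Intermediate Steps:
f = -960 (f = 80*(-12) = -960)
f/(-1266 + ((99 + 187) + 120)) = -960/(-1266 + ((99 + 187) + 120)) = -960/(-1266 + (286 + 120)) = -960/(-1266 + 406) = -960/(-860) = -960*(-1/860) = 48/43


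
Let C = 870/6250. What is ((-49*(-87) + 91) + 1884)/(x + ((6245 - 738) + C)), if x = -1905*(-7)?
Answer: 3898750/11776337 ≈ 0.33107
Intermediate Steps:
x = 13335
C = 87/625 (C = 870*(1/6250) = 87/625 ≈ 0.13920)
((-49*(-87) + 91) + 1884)/(x + ((6245 - 738) + C)) = ((-49*(-87) + 91) + 1884)/(13335 + ((6245 - 738) + 87/625)) = ((4263 + 91) + 1884)/(13335 + (5507 + 87/625)) = (4354 + 1884)/(13335 + 3441962/625) = 6238/(11776337/625) = 6238*(625/11776337) = 3898750/11776337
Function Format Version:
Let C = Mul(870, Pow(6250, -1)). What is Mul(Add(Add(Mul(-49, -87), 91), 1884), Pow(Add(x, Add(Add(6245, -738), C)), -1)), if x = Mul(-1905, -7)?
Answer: Rational(3898750, 11776337) ≈ 0.33107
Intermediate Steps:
x = 13335
C = Rational(87, 625) (C = Mul(870, Rational(1, 6250)) = Rational(87, 625) ≈ 0.13920)
Mul(Add(Add(Mul(-49, -87), 91), 1884), Pow(Add(x, Add(Add(6245, -738), C)), -1)) = Mul(Add(Add(Mul(-49, -87), 91), 1884), Pow(Add(13335, Add(Add(6245, -738), Rational(87, 625))), -1)) = Mul(Add(Add(4263, 91), 1884), Pow(Add(13335, Add(5507, Rational(87, 625))), -1)) = Mul(Add(4354, 1884), Pow(Add(13335, Rational(3441962, 625)), -1)) = Mul(6238, Pow(Rational(11776337, 625), -1)) = Mul(6238, Rational(625, 11776337)) = Rational(3898750, 11776337)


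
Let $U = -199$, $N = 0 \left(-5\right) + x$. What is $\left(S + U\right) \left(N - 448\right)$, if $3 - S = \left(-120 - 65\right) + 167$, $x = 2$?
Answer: $79388$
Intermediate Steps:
$N = 2$ ($N = 0 \left(-5\right) + 2 = 0 + 2 = 2$)
$S = 21$ ($S = 3 - \left(\left(-120 - 65\right) + 167\right) = 3 - \left(-185 + 167\right) = 3 - -18 = 3 + 18 = 21$)
$\left(S + U\right) \left(N - 448\right) = \left(21 - 199\right) \left(2 - 448\right) = \left(-178\right) \left(-446\right) = 79388$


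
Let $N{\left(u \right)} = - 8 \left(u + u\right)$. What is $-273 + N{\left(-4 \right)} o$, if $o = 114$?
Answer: $7023$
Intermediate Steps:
$N{\left(u \right)} = - 16 u$ ($N{\left(u \right)} = - 8 \cdot 2 u = - 16 u$)
$-273 + N{\left(-4 \right)} o = -273 + \left(-16\right) \left(-4\right) 114 = -273 + 64 \cdot 114 = -273 + 7296 = 7023$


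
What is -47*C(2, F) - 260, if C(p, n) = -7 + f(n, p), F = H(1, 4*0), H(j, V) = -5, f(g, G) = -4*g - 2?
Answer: -777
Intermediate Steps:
f(g, G) = -2 - 4*g
F = -5
C(p, n) = -9 - 4*n (C(p, n) = -7 + (-2 - 4*n) = -9 - 4*n)
-47*C(2, F) - 260 = -47*(-9 - 4*(-5)) - 260 = -47*(-9 + 20) - 260 = -47*11 - 260 = -517 - 260 = -777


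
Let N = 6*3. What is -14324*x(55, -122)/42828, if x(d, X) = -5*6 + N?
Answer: 14324/3569 ≈ 4.0135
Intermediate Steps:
N = 18
x(d, X) = -12 (x(d, X) = -5*6 + 18 = -30 + 18 = -12)
-14324*x(55, -122)/42828 = -14324/(42828/(-12)) = -14324/(42828*(-1/12)) = -14324/(-3569) = -14324*(-1/3569) = 14324/3569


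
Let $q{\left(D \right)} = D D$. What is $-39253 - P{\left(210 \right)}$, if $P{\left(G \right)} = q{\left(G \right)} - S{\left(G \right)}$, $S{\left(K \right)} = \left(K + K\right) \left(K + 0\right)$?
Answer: $4847$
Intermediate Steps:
$q{\left(D \right)} = D^{2}$
$S{\left(K \right)} = 2 K^{2}$ ($S{\left(K \right)} = 2 K K = 2 K^{2}$)
$P{\left(G \right)} = - G^{2}$ ($P{\left(G \right)} = G^{2} - 2 G^{2} = - G^{2}$)
$-39253 - P{\left(210 \right)} = -39253 - - 210^{2} = -39253 - \left(-1\right) 44100 = -39253 - -44100 = -39253 + 44100 = 4847$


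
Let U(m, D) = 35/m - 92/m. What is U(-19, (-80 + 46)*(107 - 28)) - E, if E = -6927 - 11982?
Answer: 18912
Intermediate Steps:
E = -18909
U(m, D) = -57/m
U(-19, (-80 + 46)*(107 - 28)) - E = -57/(-19) - 1*(-18909) = -57*(-1/19) + 18909 = 3 + 18909 = 18912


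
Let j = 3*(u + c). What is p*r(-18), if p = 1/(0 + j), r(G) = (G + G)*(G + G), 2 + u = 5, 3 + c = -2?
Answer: -216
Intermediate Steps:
c = -5 (c = -3 - 2 = -5)
u = 3 (u = -2 + 5 = 3)
j = -6 (j = 3*(3 - 5) = 3*(-2) = -6)
r(G) = 4*G² (r(G) = (2*G)*(2*G) = 4*G²)
p = -⅙ (p = 1/(0 - 6) = 1/(-6) = -⅙ ≈ -0.16667)
p*r(-18) = -2*(-18)²/3 = -2*324/3 = -⅙*1296 = -216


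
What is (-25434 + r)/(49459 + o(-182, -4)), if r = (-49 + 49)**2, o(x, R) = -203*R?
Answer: -8478/16757 ≈ -0.50594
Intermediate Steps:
r = 0 (r = 0**2 = 0)
(-25434 + r)/(49459 + o(-182, -4)) = (-25434 + 0)/(49459 - 203*(-4)) = -25434/(49459 + 812) = -25434/50271 = -25434*1/50271 = -8478/16757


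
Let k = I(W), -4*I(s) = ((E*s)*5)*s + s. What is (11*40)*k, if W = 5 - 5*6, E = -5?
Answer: 1721500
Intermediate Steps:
W = -25 (W = 5 - 30 = -25)
I(s) = -s/4 + 25*s²/4 (I(s) = -((-5*s*5)*s + s)/4 = -((-25*s)*s + s)/4 = -(-25*s² + s)/4 = -(s - 25*s²)/4 = -s/4 + 25*s²/4)
k = 7825/2 (k = (¼)*(-25)*(-1 + 25*(-25)) = (¼)*(-25)*(-1 - 625) = (¼)*(-25)*(-626) = 7825/2 ≈ 3912.5)
(11*40)*k = (11*40)*(7825/2) = 440*(7825/2) = 1721500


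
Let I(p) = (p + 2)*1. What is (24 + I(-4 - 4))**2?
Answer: 324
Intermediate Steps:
I(p) = 2 + p (I(p) = (2 + p)*1 = 2 + p)
(24 + I(-4 - 4))**2 = (24 + (2 + (-4 - 4)))**2 = (24 + (2 - 8))**2 = (24 - 6)**2 = 18**2 = 324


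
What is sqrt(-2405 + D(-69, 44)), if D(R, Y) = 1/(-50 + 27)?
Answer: 2*I*sqrt(318067)/23 ≈ 49.041*I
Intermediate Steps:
D(R, Y) = -1/23 (D(R, Y) = 1/(-23) = -1/23)
sqrt(-2405 + D(-69, 44)) = sqrt(-2405 - 1/23) = sqrt(-55316/23) = 2*I*sqrt(318067)/23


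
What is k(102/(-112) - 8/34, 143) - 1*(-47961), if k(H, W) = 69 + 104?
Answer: 48134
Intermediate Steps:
k(H, W) = 173
k(102/(-112) - 8/34, 143) - 1*(-47961) = 173 - 1*(-47961) = 173 + 47961 = 48134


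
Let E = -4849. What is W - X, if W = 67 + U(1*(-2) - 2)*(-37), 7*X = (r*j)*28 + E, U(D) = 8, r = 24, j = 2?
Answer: 1902/7 ≈ 271.71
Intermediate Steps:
X = -3505/7 (X = ((24*2)*28 - 4849)/7 = (48*28 - 4849)/7 = (1344 - 4849)/7 = (1/7)*(-3505) = -3505/7 ≈ -500.71)
W = -229 (W = 67 + 8*(-37) = 67 - 296 = -229)
W - X = -229 - 1*(-3505/7) = -229 + 3505/7 = 1902/7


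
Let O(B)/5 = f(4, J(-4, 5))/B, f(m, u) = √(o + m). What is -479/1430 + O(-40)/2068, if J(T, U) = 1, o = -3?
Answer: -360273/1075360 ≈ -0.33503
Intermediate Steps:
f(m, u) = √(-3 + m)
O(B) = 5/B (O(B) = 5*(√(-3 + 4)/B) = 5*(√1/B) = 5*(1/B) = 5/B)
-479/1430 + O(-40)/2068 = -479/1430 + (5/(-40))/2068 = -479*1/1430 + (5*(-1/40))*(1/2068) = -479/1430 - ⅛*1/2068 = -479/1430 - 1/16544 = -360273/1075360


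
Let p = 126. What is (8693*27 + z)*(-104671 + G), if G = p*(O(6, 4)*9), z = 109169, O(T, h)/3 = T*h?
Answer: -7917149240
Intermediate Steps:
O(T, h) = 3*T*h (O(T, h) = 3*(T*h) = 3*T*h)
G = 81648 (G = 126*((3*6*4)*9) = 126*(72*9) = 126*648 = 81648)
(8693*27 + z)*(-104671 + G) = (8693*27 + 109169)*(-104671 + 81648) = (234711 + 109169)*(-23023) = 343880*(-23023) = -7917149240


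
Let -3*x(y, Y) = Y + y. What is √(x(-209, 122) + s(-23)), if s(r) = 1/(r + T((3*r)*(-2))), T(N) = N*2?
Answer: √1856514/253 ≈ 5.3855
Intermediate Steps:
x(y, Y) = -Y/3 - y/3 (x(y, Y) = -(Y + y)/3 = -Y/3 - y/3)
T(N) = 2*N
s(r) = -1/(11*r) (s(r) = 1/(r + 2*((3*r)*(-2))) = 1/(r + 2*(-6*r)) = 1/(r - 12*r) = 1/(-11*r) = -1/(11*r))
√(x(-209, 122) + s(-23)) = √((-⅓*122 - ⅓*(-209)) - 1/11/(-23)) = √((-122/3 + 209/3) - 1/11*(-1/23)) = √(29 + 1/253) = √(7338/253) = √1856514/253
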